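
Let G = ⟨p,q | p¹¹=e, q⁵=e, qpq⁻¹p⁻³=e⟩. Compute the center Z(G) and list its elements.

An element z ∈ Z(G) iff z commutes with every generator.
For example e is central: e·p = p = p·e; e·q = q = q·e.
Whereas p ∉ Z(G) since p·q = pq ≠ p³q = q·p.
Checking each of the 55 elements this way gives Z(G) = {e}, of order 1.

Answer: {e}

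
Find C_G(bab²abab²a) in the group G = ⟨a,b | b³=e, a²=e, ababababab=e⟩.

⟨bab²abab²a⟩ ⊆ C_G(bab²abab²a) since powers of bab²abab²a commute with bab²abab²a; so |C_G(bab²abab²a)| ≥ |⟨bab²abab²a⟩| = 5.
By orbit–stabilizer, |C_G(bab²abab²a)| = |G| / |conj. class of bab²abab²a| = 60 / 12 = 5.
The 5 elements commuting with bab²abab²a are {e, bab²a, abab², bab²abab²a, abab²abab²}.

Answer: {e, bab²a, abab², bab²abab²a, abab²abab²}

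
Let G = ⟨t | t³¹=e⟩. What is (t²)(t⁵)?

Compute (t²) · (t⁵) by multiplying left to right and reducing via the relations at each step:
  (t²) · t⁵ = t⁷

Answer: t⁷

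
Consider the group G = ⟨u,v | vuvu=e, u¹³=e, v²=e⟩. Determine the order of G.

Enumerate words in the generators, reducing via the relations: the distinct elements are
  {e, u, v, uv, u², u³, u⁴, u⁵, u⁶, u⁷, u⁸, u⁹, u²v, u³v, u¹², u¹¹, u¹⁰, u⁴v, u⁵v, u⁶v, u⁷v, u⁸v, u⁹v, u¹²v, u¹¹v, u¹⁰v}.
No further products give new elements, so |G| = 26.

Answer: 26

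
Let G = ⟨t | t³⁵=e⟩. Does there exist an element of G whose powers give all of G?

|G| = 35. The element t has order 35 (its powers give 35 distinct elements), so ⟨t⟩ = G and G is cyclic.

Answer: Yes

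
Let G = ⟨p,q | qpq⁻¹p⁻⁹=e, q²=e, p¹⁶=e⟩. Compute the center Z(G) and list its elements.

An element z ∈ Z(G) iff z commutes with every generator.
For example p² is central: (p²)·p = p³ = p·(p²); (p²)·q = p²q = q·(p²).
Whereas p ∉ Z(G) since p·q = pq ≠ p⁹q = q·p.
Checking each of the 32 elements this way gives Z(G) = {e, p², p⁴, p⁶, p⁸, p¹⁰, p¹², p¹⁴}, of order 8.

Answer: {e, p², p⁴, p⁶, p⁸, p¹⁰, p¹², p¹⁴}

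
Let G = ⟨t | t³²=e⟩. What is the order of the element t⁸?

Compute successive powers until reaching e:
  (t⁸)¹ = t⁸, (t⁸)² = t¹⁶, (t⁸)³ = t²⁴, (t⁸)⁴ = e.
The smallest positive k with (t⁸)ᵏ = e is 4.

Answer: 4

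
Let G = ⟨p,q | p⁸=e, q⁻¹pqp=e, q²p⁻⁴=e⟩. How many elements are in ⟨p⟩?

|⟨p⟩| equals the order of p. Compute successive powers until reaching e:
  p¹ = p, p² = p², p³ = p³, p⁴ = p⁴, p⁵ = p⁵, p⁶ = p⁶, p⁷ = p⁷, p⁸ = e.
The smallest positive k with pᵏ = e is 8, so |⟨p⟩| = 8.

Answer: 8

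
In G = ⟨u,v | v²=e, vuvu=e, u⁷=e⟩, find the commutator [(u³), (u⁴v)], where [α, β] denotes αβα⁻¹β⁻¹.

[(u³), (u⁴v)] = (u³)·(u⁴v)·(u³)⁻¹·(u⁴v)⁻¹.
  (u³) · (u⁴v) = v
  v · (u⁴) = u³v
  (u³v) · (u⁴v) = u⁶

Answer: u⁶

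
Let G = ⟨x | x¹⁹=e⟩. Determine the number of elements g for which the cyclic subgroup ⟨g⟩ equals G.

G is cyclic of order 19. An element generates G iff its order is 19, and a cyclic group of order 19 has exactly φ(19) = 18 such elements.

Answer: 18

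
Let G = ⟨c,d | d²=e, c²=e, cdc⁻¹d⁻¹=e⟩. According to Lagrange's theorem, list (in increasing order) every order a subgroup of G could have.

|G| = 4 = 2². By Lagrange's theorem the order of any subgroup divides 4; the divisors of 4 are 1, 2, 4.

Answer: 1, 2, 4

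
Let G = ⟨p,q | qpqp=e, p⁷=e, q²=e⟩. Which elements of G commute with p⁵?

⟨p⁵⟩ ⊆ C_G(p⁵) since powers of p⁵ commute with p⁵; so |C_G(p⁵)| ≥ |⟨p⁵⟩| = 7.
By orbit–stabilizer, |C_G(p⁵)| = |G| / |conj. class of p⁵| = 14 / 2 = 7.
The 7 elements commuting with p⁵ are {e, p, p², p³, p⁴, p⁵, p⁶}.

Answer: {e, p, p², p³, p⁴, p⁵, p⁶}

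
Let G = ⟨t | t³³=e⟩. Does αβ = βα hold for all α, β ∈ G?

G has a single generator, so G is cyclic and hence abelian.

Answer: Yes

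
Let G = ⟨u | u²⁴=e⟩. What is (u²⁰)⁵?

Compute successive powers of (u²⁰), reducing at each step:
  (u²⁰)²: (u²⁰) · u²⁰ = u¹⁶
  (u²⁰)³: (u¹⁶) · u²⁰ = u¹²
  (u²⁰)⁴: (u¹²) · u²⁰ = u⁸
  (u²⁰)⁵: (u⁸) · u²⁰ = u⁴

Answer: u⁴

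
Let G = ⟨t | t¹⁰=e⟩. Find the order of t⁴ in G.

Compute successive powers until reaching e:
  (t⁴)¹ = t⁴, (t⁴)² = t⁸, (t⁴)³ = t², (t⁴)⁴ = t⁶, (t⁴)⁵ = e.
The smallest positive k with (t⁴)ᵏ = e is 5.

Answer: 5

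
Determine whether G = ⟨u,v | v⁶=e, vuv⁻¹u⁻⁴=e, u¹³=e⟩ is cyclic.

Every cyclic group is abelian. But u·v = uv while v·u = u⁴v, so u·v ≠ v·u and G is not abelian. Hence G is not cyclic.

Answer: No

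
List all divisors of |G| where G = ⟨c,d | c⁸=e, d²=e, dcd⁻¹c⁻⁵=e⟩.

|G| = 16 = 2⁴. By Lagrange's theorem the order of any subgroup divides 16; the divisors of 16 are 1, 2, 4, 8, 16.

Answer: 1, 2, 4, 8, 16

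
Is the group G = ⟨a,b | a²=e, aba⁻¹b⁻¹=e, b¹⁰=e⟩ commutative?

Each pair of generators commutes: a·b = ab = b·a. Since the generators pairwise commute, every element of G commutes with every other, so G is abelian.

Answer: Yes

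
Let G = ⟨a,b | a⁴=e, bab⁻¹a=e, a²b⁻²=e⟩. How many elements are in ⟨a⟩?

|⟨a⟩| equals the order of a. Compute successive powers until reaching e:
  a¹ = a, a² = a², a³ = a³, a⁴ = e.
The smallest positive k with aᵏ = e is 4, so |⟨a⟩| = 4.

Answer: 4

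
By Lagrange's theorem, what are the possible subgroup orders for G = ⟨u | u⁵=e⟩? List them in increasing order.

|G| = 5 = 5. By Lagrange's theorem the order of any subgroup divides 5; the divisors of 5 are 1, 5.

Answer: 1, 5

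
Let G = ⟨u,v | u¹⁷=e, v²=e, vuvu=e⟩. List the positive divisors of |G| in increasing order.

|G| = 34 = 2 · 17. By Lagrange's theorem the order of any subgroup divides 34; the divisors of 34 are 1, 2, 17, 34.

Answer: 1, 2, 17, 34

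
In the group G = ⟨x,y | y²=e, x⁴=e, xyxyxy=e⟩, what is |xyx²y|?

Compute successive powers until reaching e:
  (xyx²y)¹ = xyx²y, (xyx²y)² = e.
The smallest positive k with (xyx²y)ᵏ = e is 2.

Answer: 2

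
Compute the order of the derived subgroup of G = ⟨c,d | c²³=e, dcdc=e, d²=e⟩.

G' = [G, G] is generated by all commutators. The generator-pair commutators are: [c, d] = c².
The subgroup they normally generate is {e, c, c², c³, c⁴, c⁵, c⁶, c⁷, c⁸, c⁹, c¹⁰, c¹¹, c¹², c¹³, c¹⁴, c¹⁵, c¹⁶, c¹⁷, c¹⁸, c¹⁹, c²⁰, c²¹, c²²}, of order 23.
Check: |G/G'| = 46/23 = 2 is the order of the abelianisation.

Answer: 23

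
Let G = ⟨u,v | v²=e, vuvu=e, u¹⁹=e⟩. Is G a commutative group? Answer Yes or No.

u·v = uv but v·u = u¹⁸v, so u·v ≠ v·u and G is not abelian.

Answer: No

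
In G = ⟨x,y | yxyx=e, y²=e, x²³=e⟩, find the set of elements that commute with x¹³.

⟨x¹³⟩ ⊆ C_G(x¹³) since powers of x¹³ commute with x¹³; so |C_G(x¹³)| ≥ |⟨x¹³⟩| = 23.
By orbit–stabilizer, |C_G(x¹³)| = |G| / |conj. class of x¹³| = 46 / 2 = 23.
The 23 elements commuting with x¹³ are {e, x, x², x³, x⁴, x⁵, x⁶, x⁷, x⁸, x⁹, x¹⁰, x¹¹, x¹², x¹³, x¹⁴, x¹⁵, x¹⁶, x¹⁷, x¹⁸, x¹⁹, x²⁰, x²¹, x²²}.

Answer: {e, x, x², x³, x⁴, x⁵, x⁶, x⁷, x⁸, x⁹, x¹⁰, x¹¹, x¹², x¹³, x¹⁴, x¹⁵, x¹⁶, x¹⁷, x¹⁸, x¹⁹, x²⁰, x²¹, x²²}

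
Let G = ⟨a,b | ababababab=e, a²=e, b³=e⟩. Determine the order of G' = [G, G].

G' = [G, G] is generated by all commutators. The generator-pair commutators are: [a, b] = abab².
The subgroup they normally generate is {e, a, b, b², ab, aba, abab, ababa, b²ab²a, b²ab², b²a, ab², ba, bab, baba, ab²ab²a, ab²ab², ab²a, b²ab, b²aba, b²abab, bab²ab², bab²a, bab², abab², ab²ab, ab²aba, ab²abab, abab²ab², abab²a, b²ab²ab, abab²ab, abab²aba, abab²abab, b²ab²abab², b²ab²aba, b²ab²abab, b²abab²ab², b²abab²a, b²abab², babab², bab²ab, bab²aba, bab²abab, babab²ab², babab²a, babab²ab, ab²abab²ab², ab²abab²a, ab²abab², b²abab²ab, b²abab²aba, bab²abab²a, bab²abab², ab²abab²ab, ab²abab²aba, abab²abab²a, abab²abab², abab²abab²ab, bab²abab²ab}, of order 60.
Check: |G/G'| = 60/60 = 1 is the order of the abelianisation.

Answer: 60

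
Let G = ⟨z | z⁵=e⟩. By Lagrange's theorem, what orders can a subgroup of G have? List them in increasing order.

|G| = 5 = 5. By Lagrange's theorem the order of any subgroup divides 5; the divisors of 5 are 1, 5.

Answer: 1, 5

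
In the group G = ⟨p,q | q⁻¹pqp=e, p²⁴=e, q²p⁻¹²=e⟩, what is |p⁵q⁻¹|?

Compute successive powers until reaching e:
  (p⁵q⁻¹)¹ = p⁵q⁻¹, (p⁵q⁻¹)² = p¹², (p⁵q⁻¹)³ = p⁵q, (p⁵q⁻¹)⁴ = e.
The smallest positive k with (p⁵q⁻¹)ᵏ = e is 4.

Answer: 4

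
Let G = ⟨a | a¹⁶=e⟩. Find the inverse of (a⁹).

The order of (a⁹) is 16 (smallest k with (a⁹)ᵏ = e), so (a⁹)⁻¹ = (a⁹)¹⁵ = a⁷.
Check: (a⁹) · (a⁷) → (a⁹) · a⁷ = e, giving e as required.

Answer: a⁷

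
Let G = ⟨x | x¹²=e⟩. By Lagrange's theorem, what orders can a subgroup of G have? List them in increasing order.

|G| = 12 = 2² · 3. By Lagrange's theorem the order of any subgroup divides 12; the divisors of 12 are 1, 2, 3, 4, 6, 12.

Answer: 1, 2, 3, 4, 6, 12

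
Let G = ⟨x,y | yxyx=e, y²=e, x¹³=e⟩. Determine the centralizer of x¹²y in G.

⟨x¹²y⟩ ⊆ C_G(x¹²y) since powers of x¹²y commute with x¹²y; so |C_G(x¹²y)| ≥ |⟨x¹²y⟩| = 2.
By orbit–stabilizer, |C_G(x¹²y)| = |G| / |conj. class of x¹²y| = 26 / 13 = 2.
The 2 elements commuting with x¹²y are {e, x¹²y}.

Answer: {e, x¹²y}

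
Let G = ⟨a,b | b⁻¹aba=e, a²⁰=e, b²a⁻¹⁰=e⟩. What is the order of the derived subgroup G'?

G' = [G, G] is generated by all commutators. The generator-pair commutators are: [a, b] = a².
The subgroup they normally generate is {e, a², a⁴, a⁶, a⁸, a¹⁰, a¹², a¹⁴, a¹⁶, a¹⁸}, of order 10.
Check: |G/G'| = 40/10 = 4 is the order of the abelianisation.

Answer: 10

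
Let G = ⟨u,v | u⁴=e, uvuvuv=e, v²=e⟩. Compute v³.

Compute successive powers of v, reducing at each step:
  v²: v · v = e
  v³: e · v = v

Answer: v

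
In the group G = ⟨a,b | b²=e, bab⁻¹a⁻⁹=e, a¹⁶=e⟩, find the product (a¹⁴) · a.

Compute (a¹⁴) · a by multiplying left to right and reducing via the relations at each step:
  (a¹⁴) · a = a¹⁵

Answer: a¹⁵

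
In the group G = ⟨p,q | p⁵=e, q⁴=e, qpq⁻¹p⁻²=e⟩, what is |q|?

Compute successive powers until reaching e:
  q¹ = q, q² = q², q³ = q³, q⁴ = e.
The smallest positive k with qᵏ = e is 4.

Answer: 4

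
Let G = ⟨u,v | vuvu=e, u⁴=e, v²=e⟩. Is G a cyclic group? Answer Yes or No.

Every cyclic group is abelian. But u·v = uv while v·u = u³v, so u·v ≠ v·u and G is not abelian. Hence G is not cyclic.

Answer: No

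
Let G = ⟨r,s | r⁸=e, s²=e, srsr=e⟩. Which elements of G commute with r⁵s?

⟨r⁵s⟩ ⊆ C_G(r⁵s) since powers of r⁵s commute with r⁵s; so |C_G(r⁵s)| ≥ |⟨r⁵s⟩| = 2.
By orbit–stabilizer, |C_G(r⁵s)| = |G| / |conj. class of r⁵s| = 16 / 4 = 4.
The 4 elements commuting with r⁵s are {e, r⁴, rs, r⁵s}.

Answer: {e, r⁴, rs, r⁵s}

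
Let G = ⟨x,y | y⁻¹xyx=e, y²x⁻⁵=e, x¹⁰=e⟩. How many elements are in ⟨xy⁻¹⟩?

|⟨xy⁻¹⟩| equals the order of xy⁻¹. Compute successive powers until reaching e:
  (xy⁻¹)¹ = xy⁻¹, (xy⁻¹)² = x⁵, (xy⁻¹)³ = xy, (xy⁻¹)⁴ = e.
The smallest positive k with (xy⁻¹)ᵏ = e is 4, so |⟨xy⁻¹⟩| = 4.

Answer: 4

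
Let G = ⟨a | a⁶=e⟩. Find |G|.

G is generated by a single element, so G is cyclic. The relator gives a⁶ = e and no smaller power is forced to be e, so the 6 powers {a, e, a², a³, a⁴, a⁵} are distinct. Hence |G| = 6.

Answer: 6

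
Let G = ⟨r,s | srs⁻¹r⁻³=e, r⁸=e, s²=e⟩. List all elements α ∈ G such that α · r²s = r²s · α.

⟨r²s⟩ ⊆ C_G(r²s) since powers of r²s commute with r²s; so |C_G(r²s)| ≥ |⟨r²s⟩| = 2.
By orbit–stabilizer, |C_G(r²s)| = |G| / |conj. class of r²s| = 16 / 4 = 4.
The 4 elements commuting with r²s are {e, r⁴, r²s, r⁶s}.

Answer: {e, r⁴, r²s, r⁶s}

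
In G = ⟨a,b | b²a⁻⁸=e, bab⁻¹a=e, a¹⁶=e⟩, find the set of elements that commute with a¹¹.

⟨a¹¹⟩ ⊆ C_G(a¹¹) since powers of a¹¹ commute with a¹¹; so |C_G(a¹¹)| ≥ |⟨a¹¹⟩| = 16.
By orbit–stabilizer, |C_G(a¹¹)| = |G| / |conj. class of a¹¹| = 32 / 2 = 16.
The 16 elements commuting with a¹¹ are {e, a, a², a³, a⁴, a⁵, a⁶, a⁷, a⁸, a⁹, a¹⁰, a¹¹, a¹², a¹³, a¹⁴, a¹⁵}.

Answer: {e, a, a², a³, a⁴, a⁵, a⁶, a⁷, a⁸, a⁹, a¹⁰, a¹¹, a¹², a¹³, a¹⁴, a¹⁵}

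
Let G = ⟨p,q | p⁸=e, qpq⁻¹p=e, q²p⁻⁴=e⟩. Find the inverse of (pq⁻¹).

The order of (pq⁻¹) is 4 (smallest k with (pq⁻¹)ᵏ = e), so (pq⁻¹)⁻¹ = (pq⁻¹)³ = pq.
Check: (pq⁻¹) · (pq) → (pq⁻¹) · p = q⁻¹;   (q⁻¹) · q = e, giving e as required.

Answer: pq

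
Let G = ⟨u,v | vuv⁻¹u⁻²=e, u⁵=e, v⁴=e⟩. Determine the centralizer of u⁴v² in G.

⟨u⁴v²⟩ ⊆ C_G(u⁴v²) since powers of u⁴v² commute with u⁴v²; so |C_G(u⁴v²)| ≥ |⟨u⁴v²⟩| = 2.
By orbit–stabilizer, |C_G(u⁴v²)| = |G| / |conj. class of u⁴v²| = 20 / 5 = 4.
The 4 elements commuting with u⁴v² are {e, uv³, u³v, u⁴v²}.

Answer: {e, uv³, u³v, u⁴v²}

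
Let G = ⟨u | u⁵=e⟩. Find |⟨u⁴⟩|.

|⟨u⁴⟩| equals the order of u⁴. Compute successive powers until reaching e:
  (u⁴)¹ = u⁴, (u⁴)² = u³, (u⁴)³ = u², (u⁴)⁴ = u, (u⁴)⁵ = e.
The smallest positive k with (u⁴)ᵏ = e is 5, so |⟨u⁴⟩| = 5.

Answer: 5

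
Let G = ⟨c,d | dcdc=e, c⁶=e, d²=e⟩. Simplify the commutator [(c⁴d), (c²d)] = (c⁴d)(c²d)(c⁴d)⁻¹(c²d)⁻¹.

[(c⁴d), (c²d)] = (c⁴d)·(c²d)·(c⁴d)⁻¹·(c²d)⁻¹.
  (c⁴d) · (c²d) = c²
  (c²) · (c⁴d) = d
  d · (c²d) = c⁴

Answer: c⁴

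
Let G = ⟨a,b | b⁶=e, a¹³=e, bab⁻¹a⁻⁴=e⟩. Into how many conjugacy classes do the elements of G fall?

The conjugacy classes (representative and size) are:
  [e] (size 1), [a⁴] (size 6), [a¹¹] (size 6), [a⁷b] (size 13), [a⁸b²] (size 13), [a¹²b³] (size 13), [a⁵b⁴] (size 13), [a¹¹b⁵] (size 13).
Class equation: 1 + 6 + 6 + 13 + 13 + 13 + 13 + 13 = 78 = |G|. So G has 8 conjugacy classes.

Answer: 8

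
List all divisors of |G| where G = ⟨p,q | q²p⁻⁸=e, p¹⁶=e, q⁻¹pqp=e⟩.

|G| = 32 = 2⁵. By Lagrange's theorem the order of any subgroup divides 32; the divisors of 32 are 1, 2, 4, 8, 16, 32.

Answer: 1, 2, 4, 8, 16, 32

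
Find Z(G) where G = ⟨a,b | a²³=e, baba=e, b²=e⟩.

An element z ∈ Z(G) iff z commutes with every generator.
For example e is central: e·a = a = a·e; e·b = b = b·e.
Whereas a ∉ Z(G) since a·b = ab ≠ a²²b = b·a.
Checking each of the 46 elements this way gives Z(G) = {e}, of order 1.

Answer: {e}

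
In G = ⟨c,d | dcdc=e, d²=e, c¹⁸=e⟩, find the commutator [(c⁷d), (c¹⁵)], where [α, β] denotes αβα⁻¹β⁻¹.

[(c⁷d), (c¹⁵)] = (c⁷d)·(c¹⁵)·(c⁷d)⁻¹·(c¹⁵)⁻¹.
  (c⁷d) · (c¹⁵) = c¹⁰d
  (c¹⁰d) · (c⁷d) = c³
  (c³) · (c³) = c⁶

Answer: c⁶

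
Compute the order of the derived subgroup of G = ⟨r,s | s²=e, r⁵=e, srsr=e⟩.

G' = [G, G] is generated by all commutators. The generator-pair commutators are: [r, s] = r².
The subgroup they normally generate is {e, r, r², r³, r⁴}, of order 5.
Check: |G/G'| = 10/5 = 2 is the order of the abelianisation.

Answer: 5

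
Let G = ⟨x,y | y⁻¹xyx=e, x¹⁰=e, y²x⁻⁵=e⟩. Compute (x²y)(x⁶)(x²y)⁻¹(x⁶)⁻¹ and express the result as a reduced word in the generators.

[(x²y), (x⁶)] = (x²y)·(x⁶)·(x²y)⁻¹·(x⁶)⁻¹.
  (x²y) · (x⁶) = xy⁻¹
  (xy⁻¹) · (x²y⁻¹) = x⁴
  (x⁴) · (x⁴) = x⁸

Answer: x⁸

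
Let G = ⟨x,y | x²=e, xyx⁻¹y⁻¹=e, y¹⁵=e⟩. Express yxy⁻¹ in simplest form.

Multiply left to right, reducing at each step:
  y · x = xy
  (xy) · y⁻¹ = x

Answer: x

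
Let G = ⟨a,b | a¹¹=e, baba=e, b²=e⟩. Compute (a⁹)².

Compute successive powers of (a⁹), reducing at each step:
  (a⁹)²: (a⁹) · a⁹ = a⁷

Answer: a⁷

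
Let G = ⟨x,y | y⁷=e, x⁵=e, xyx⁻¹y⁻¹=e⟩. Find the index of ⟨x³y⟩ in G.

First find ord(x³y) by computing successive powers:
  (x³y)¹ = x³y, (x³y)² = xy², (x³y)³ = x⁴y³, (x³y)⁴ = x²y⁴, (x³y)⁵ = y⁵, (x³y)⁶ = x³y⁶, (x³y)⁷ = x, (x³y)⁸ = x⁴y, (x³y)⁹ = x²y², (x³y)¹⁰ = y³, (x³y)¹¹ = x³y⁴, (x³y)¹² = xy⁵, (x³y)¹³ = x⁴y⁶, (x³y)¹⁴ = x², (x³y)¹⁵ = y, (x³y)¹⁶ = x³y², (x³y)¹⁷ = xy³, (x³y)¹⁸ = x⁴y⁴, (x³y)¹⁹ = x²y⁵, (x³y)²⁰ = y⁶, (x³y)²¹ = x³, (x³y)²² = xy, (x³y)²³ = x⁴y², (x³y)²⁴ = x²y³, (x³y)²⁵ = y⁴, (x³y)²⁶ = x³y⁵, (x³y)²⁷ = xy⁶, (x³y)²⁸ = x⁴, (x³y)²⁹ = x²y, (x³y)³⁰ = y², (x³y)³¹ = x³y³, (x³y)³² = xy⁴, (x³y)³³ = x⁴y⁵, (x³y)³⁴ = x²y⁶, (x³y)³⁵ = e.
So |⟨x³y⟩| = ord(x³y) = 35. With |G| = 35, by Lagrange [G : ⟨x³y⟩] = 35/35 = 1.

Answer: 1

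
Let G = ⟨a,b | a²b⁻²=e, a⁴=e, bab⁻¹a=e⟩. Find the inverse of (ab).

The order of (ab) is 4 (smallest k with (ab)ᵏ = e), so (ab)⁻¹ = (ab)³ = ab⁻¹.
Check: (ab) · (ab⁻¹) → (ab) · a = b;   b · b⁻¹ = e, giving e as required.

Answer: ab⁻¹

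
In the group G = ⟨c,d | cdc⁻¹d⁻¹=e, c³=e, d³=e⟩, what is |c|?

Compute successive powers until reaching e:
  c¹ = c, c² = c², c³ = e.
The smallest positive k with cᵏ = e is 3.

Answer: 3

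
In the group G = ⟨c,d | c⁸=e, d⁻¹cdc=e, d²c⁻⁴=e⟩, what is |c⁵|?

Compute successive powers until reaching e:
  (c⁵)¹ = c⁵, (c⁵)² = c², (c⁵)³ = c⁷, (c⁵)⁴ = c⁴, (c⁵)⁵ = c, (c⁵)⁶ = c⁶, (c⁵)⁷ = c³, (c⁵)⁸ = e.
The smallest positive k with (c⁵)ᵏ = e is 8.

Answer: 8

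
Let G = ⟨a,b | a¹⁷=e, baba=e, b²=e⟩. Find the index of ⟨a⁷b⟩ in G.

First find ord(a⁷b) by computing successive powers:
  (a⁷b)¹ = a⁷b, (a⁷b)² = e.
So |⟨a⁷b⟩| = ord(a⁷b) = 2. With |G| = 34, by Lagrange [G : ⟨a⁷b⟩] = 34/2 = 17.

Answer: 17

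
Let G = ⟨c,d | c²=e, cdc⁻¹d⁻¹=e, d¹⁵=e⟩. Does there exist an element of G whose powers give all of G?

|G| = 30. The element cd has order 30 (its powers give 30 distinct elements), so ⟨cd⟩ = G and G is cyclic.

Answer: Yes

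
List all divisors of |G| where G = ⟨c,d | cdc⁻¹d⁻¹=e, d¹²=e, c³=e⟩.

|G| = 36 = 2² · 3². By Lagrange's theorem the order of any subgroup divides 36; the divisors of 36 are 1, 2, 3, 4, 6, 9, 12, 18, 36.

Answer: 1, 2, 3, 4, 6, 9, 12, 18, 36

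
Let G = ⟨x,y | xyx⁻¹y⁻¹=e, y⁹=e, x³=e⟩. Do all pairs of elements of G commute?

Each pair of generators commutes: x·y = xy = y·x. Since the generators pairwise commute, every element of G commutes with every other, so G is abelian.

Answer: Yes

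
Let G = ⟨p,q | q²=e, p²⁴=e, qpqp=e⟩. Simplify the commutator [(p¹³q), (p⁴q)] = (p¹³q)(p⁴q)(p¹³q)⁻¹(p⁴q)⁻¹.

[(p¹³q), (p⁴q)] = (p¹³q)·(p⁴q)·(p¹³q)⁻¹·(p⁴q)⁻¹.
  (p¹³q) · (p⁴q) = p⁹
  (p⁹) · (p¹³q) = p²²q
  (p²²q) · (p⁴q) = p¹⁸

Answer: p¹⁸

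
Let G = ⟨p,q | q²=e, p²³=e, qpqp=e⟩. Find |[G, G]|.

G' = [G, G] is generated by all commutators. The generator-pair commutators are: [p, q] = p².
The subgroup they normally generate is {e, p, p², p³, p⁴, p⁵, p⁶, p⁷, p⁸, p⁹, p¹⁰, p¹¹, p¹², p¹³, p¹⁴, p¹⁵, p¹⁶, p¹⁷, p¹⁸, p¹⁹, p²⁰, p²¹, p²²}, of order 23.
Check: |G/G'| = 46/23 = 2 is the order of the abelianisation.

Answer: 23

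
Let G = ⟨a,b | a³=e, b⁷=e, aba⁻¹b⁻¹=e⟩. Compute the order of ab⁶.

Compute successive powers until reaching e:
  (ab⁶)¹ = ab⁶, (ab⁶)² = a²b⁵, (ab⁶)³ = b⁴, (ab⁶)⁴ = ab³, (ab⁶)⁵ = a²b², (ab⁶)⁶ = b, (ab⁶)⁷ = a, (ab⁶)⁸ = a²b⁶, (ab⁶)⁹ = b⁵, (ab⁶)¹⁰ = ab⁴, (ab⁶)¹¹ = a²b³, (ab⁶)¹² = b², (ab⁶)¹³ = ab, (ab⁶)¹⁴ = a², (ab⁶)¹⁵ = b⁶, (ab⁶)¹⁶ = ab⁵, (ab⁶)¹⁷ = a²b⁴, (ab⁶)¹⁸ = b³, (ab⁶)¹⁹ = ab², (ab⁶)²⁰ = a²b, (ab⁶)²¹ = e.
The smallest positive k with (ab⁶)ᵏ = e is 21.

Answer: 21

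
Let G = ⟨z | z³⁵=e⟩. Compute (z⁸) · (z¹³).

Compute (z⁸) · (z¹³) by multiplying left to right and reducing via the relations at each step:
  (z⁸) · z¹³ = z²¹

Answer: z²¹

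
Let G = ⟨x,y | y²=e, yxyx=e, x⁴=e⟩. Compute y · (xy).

Compute y · (xy) by multiplying left to right and reducing via the relations at each step:
  y · x = x³y
  (x³y) · y = x³

Answer: x³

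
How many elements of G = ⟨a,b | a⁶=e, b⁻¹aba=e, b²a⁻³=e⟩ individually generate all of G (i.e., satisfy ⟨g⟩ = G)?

⟨g⟩ = G would require ord(g) = |G| = 12, but the maximum element order in G is 6 < 12. So G is not cyclic and no single element generates it: the count is 0.

Answer: 0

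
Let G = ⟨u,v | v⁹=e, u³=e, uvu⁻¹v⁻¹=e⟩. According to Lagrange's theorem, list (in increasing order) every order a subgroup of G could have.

|G| = 27 = 3³. By Lagrange's theorem the order of any subgroup divides 27; the divisors of 27 are 1, 3, 9, 27.

Answer: 1, 3, 9, 27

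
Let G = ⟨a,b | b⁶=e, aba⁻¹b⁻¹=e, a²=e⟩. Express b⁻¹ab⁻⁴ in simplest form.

Multiply left to right, reducing at each step:
  (b⁵) · a = ab⁵
  (ab⁵) · b⁻⁴ = ab

Answer: ab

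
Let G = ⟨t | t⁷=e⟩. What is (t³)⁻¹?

The order of (t³) is 7 (smallest k with (t³)ᵏ = e), so (t³)⁻¹ = (t³)⁶ = t⁴.
Check: (t³) · (t⁴) → (t³) · t⁴ = e, giving e as required.

Answer: t⁴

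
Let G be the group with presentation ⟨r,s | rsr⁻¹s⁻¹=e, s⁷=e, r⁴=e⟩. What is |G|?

Enumerate words in the generators, reducing via the relations: the distinct elements are
  {e, r, s, rs, r², r³, s², s³, s⁴, s⁵, s⁶, rs², rs³, rs⁴, rs⁵, rs⁶, r²s, r³s, r²s², r²s³, r²s⁴, r²s⁵, r²s⁶, r³s², r³s³, r³s⁴, r³s⁵, r³s⁶}.
No further products give new elements, so |G| = 28.

Answer: 28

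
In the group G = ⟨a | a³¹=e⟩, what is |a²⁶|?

Compute successive powers until reaching e:
  (a²⁶)¹ = a²⁶, (a²⁶)² = a²¹, (a²⁶)³ = a¹⁶, (a²⁶)⁴ = a¹¹, (a²⁶)⁵ = a⁶, (a²⁶)⁶ = a, (a²⁶)⁷ = a²⁷, (a²⁶)⁸ = a²², (a²⁶)⁹ = a¹⁷, (a²⁶)¹⁰ = a¹², (a²⁶)¹¹ = a⁷, (a²⁶)¹² = a², (a²⁶)¹³ = a²⁸, (a²⁶)¹⁴ = a²³, (a²⁶)¹⁵ = a¹⁸, (a²⁶)¹⁶ = a¹³, (a²⁶)¹⁷ = a⁸, (a²⁶)¹⁸ = a³, (a²⁶)¹⁹ = a²⁹, (a²⁶)²⁰ = a²⁴, (a²⁶)²¹ = a¹⁹, (a²⁶)²² = a¹⁴, (a²⁶)²³ = a⁹, (a²⁶)²⁴ = a⁴, (a²⁶)²⁵ = a³⁰, (a²⁶)²⁶ = a²⁵, (a²⁶)²⁷ = a²⁰, (a²⁶)²⁸ = a¹⁵, (a²⁶)²⁹ = a¹⁰, (a²⁶)³⁰ = a⁵, (a²⁶)³¹ = e.
The smallest positive k with (a²⁶)ᵏ = e is 31.

Answer: 31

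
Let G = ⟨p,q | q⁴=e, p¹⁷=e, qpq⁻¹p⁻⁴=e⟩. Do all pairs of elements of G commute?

p·q = pq but q·p = p⁴q, so p·q ≠ q·p and G is not abelian.

Answer: No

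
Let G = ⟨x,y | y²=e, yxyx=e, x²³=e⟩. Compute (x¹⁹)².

Compute successive powers of (x¹⁹), reducing at each step:
  (x¹⁹)²: (x¹⁹) · x¹⁹ = x¹⁵

Answer: x¹⁵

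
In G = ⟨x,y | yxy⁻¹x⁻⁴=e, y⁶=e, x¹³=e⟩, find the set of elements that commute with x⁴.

⟨x⁴⟩ ⊆ C_G(x⁴) since powers of x⁴ commute with x⁴; so |C_G(x⁴)| ≥ |⟨x⁴⟩| = 13.
By orbit–stabilizer, |C_G(x⁴)| = |G| / |conj. class of x⁴| = 78 / 6 = 13.
The 13 elements commuting with x⁴ are {e, x, x², x³, x⁴, x⁵, x⁶, x⁷, x⁸, x⁹, x¹⁰, x¹¹, x¹²}.

Answer: {e, x, x², x³, x⁴, x⁵, x⁶, x⁷, x⁸, x⁹, x¹⁰, x¹¹, x¹²}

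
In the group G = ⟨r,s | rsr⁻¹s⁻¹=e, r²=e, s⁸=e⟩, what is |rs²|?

Compute successive powers until reaching e:
  (rs²)¹ = rs², (rs²)² = s⁴, (rs²)³ = rs⁶, (rs²)⁴ = e.
The smallest positive k with (rs²)ᵏ = e is 4.

Answer: 4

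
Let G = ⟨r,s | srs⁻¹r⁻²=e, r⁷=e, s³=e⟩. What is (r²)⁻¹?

The order of (r²) is 7 (smallest k with (r²)ᵏ = e), so (r²)⁻¹ = (r²)⁶ = r⁵.
Check: (r²) · (r⁵) → (r²) · r⁵ = e, giving e as required.

Answer: r⁵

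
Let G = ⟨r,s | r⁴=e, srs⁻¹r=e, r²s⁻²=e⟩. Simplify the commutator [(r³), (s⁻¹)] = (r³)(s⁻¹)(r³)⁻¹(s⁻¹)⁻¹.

[(r³), (s⁻¹)] = (r³)·(s⁻¹)·(r³)⁻¹·(s⁻¹)⁻¹.
  (r³) · (s⁻¹) = rs
  (rs) · r = s
  s · s = r²

Answer: r²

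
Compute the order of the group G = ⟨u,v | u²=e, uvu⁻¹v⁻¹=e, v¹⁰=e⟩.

Enumerate words in the generators, reducing via the relations: the distinct elements are
  {e, u, v, uv, v², v³, v⁴, v⁵, v⁶, v⁷, v⁸, v⁹, uv², uv³, uv⁴, uv⁵, uv⁶, uv⁷, uv⁸, uv⁹}.
No further products give new elements, so |G| = 20.

Answer: 20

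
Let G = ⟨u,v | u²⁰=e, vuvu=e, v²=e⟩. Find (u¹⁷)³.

Compute successive powers of (u¹⁷), reducing at each step:
  (u¹⁷)²: (u¹⁷) · u¹⁷ = u¹⁴
  (u¹⁷)³: (u¹⁴) · u¹⁷ = u¹¹

Answer: u¹¹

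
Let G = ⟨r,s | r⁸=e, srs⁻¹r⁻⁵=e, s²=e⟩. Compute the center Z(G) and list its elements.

An element z ∈ Z(G) iff z commutes with every generator.
For example r² is central: (r²)·r = r³ = r·(r²); (r²)·s = r²s = s·(r²).
Whereas r ∉ Z(G) since r·s = rs ≠ r⁵s = s·r.
Checking each of the 16 elements this way gives Z(G) = {e, r², r⁴, r⁶}, of order 4.

Answer: {e, r², r⁴, r⁶}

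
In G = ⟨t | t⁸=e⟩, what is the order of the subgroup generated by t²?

|⟨t²⟩| equals the order of t². Compute successive powers until reaching e:
  (t²)¹ = t², (t²)² = t⁴, (t²)³ = t⁶, (t²)⁴ = e.
The smallest positive k with (t²)ᵏ = e is 4, so |⟨t²⟩| = 4.

Answer: 4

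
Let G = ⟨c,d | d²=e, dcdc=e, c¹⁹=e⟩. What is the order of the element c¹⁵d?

Compute successive powers until reaching e:
  (c¹⁵d)¹ = c¹⁵d, (c¹⁵d)² = e.
The smallest positive k with (c¹⁵d)ᵏ = e is 2.

Answer: 2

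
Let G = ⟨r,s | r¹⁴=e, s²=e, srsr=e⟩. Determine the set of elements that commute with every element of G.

An element z ∈ Z(G) iff z commutes with every generator.
For example r⁷ is central: (r⁷)·r = r⁸ = r·(r⁷); (r⁷)·s = r⁷s = s·(r⁷).
Whereas r ∉ Z(G) since r·s = rs ≠ r¹³s = s·r.
Checking each of the 28 elements this way gives Z(G) = {e, r⁷}, of order 2.

Answer: {e, r⁷}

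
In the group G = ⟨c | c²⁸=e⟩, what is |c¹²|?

Compute successive powers until reaching e:
  (c¹²)¹ = c¹², (c¹²)² = c²⁴, (c¹²)³ = c⁸, (c¹²)⁴ = c²⁰, (c¹²)⁵ = c⁴, (c¹²)⁶ = c¹⁶, (c¹²)⁷ = e.
The smallest positive k with (c¹²)ᵏ = e is 7.

Answer: 7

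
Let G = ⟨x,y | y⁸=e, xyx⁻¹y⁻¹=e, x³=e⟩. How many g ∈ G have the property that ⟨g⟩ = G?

G is cyclic of order 24. An element generates G iff its order is 24, and a cyclic group of order 24 has exactly φ(24) = 8 such elements.

Answer: 8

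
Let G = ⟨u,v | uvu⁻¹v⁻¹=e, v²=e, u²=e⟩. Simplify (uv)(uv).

Compute (uv) · (uv) by multiplying left to right and reducing via the relations at each step:
  (uv) · u = v
  v · v = e

Answer: e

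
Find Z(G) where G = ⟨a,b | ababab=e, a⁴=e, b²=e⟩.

An element z ∈ Z(G) iff z commutes with every generator.
For example e is central: e·a = a = a·e; e·b = b = b·e.
Whereas a ∉ Z(G) since a·b = ab ≠ ba = b·a.
Checking each of the 24 elements this way gives Z(G) = {e}, of order 1.

Answer: {e}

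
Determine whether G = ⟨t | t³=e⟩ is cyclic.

|G| = 3. The element t has order 3 (its powers give 3 distinct elements), so ⟨t⟩ = G and G is cyclic.

Answer: Yes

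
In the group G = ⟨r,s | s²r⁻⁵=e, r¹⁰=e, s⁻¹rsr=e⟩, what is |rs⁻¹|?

Compute successive powers until reaching e:
  (rs⁻¹)¹ = rs⁻¹, (rs⁻¹)² = r⁵, (rs⁻¹)³ = rs, (rs⁻¹)⁴ = e.
The smallest positive k with (rs⁻¹)ᵏ = e is 4.

Answer: 4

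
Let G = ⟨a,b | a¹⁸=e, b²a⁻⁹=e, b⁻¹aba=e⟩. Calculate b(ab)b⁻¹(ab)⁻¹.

[b, (ab)] = b·(ab)·b⁻¹·(ab)⁻¹.
  b · (ab) = a⁸
  (a⁸) · (b⁻¹) = a⁸b⁻¹
  (a⁸b⁻¹) · (ab⁻¹) = a¹⁶

Answer: a¹⁶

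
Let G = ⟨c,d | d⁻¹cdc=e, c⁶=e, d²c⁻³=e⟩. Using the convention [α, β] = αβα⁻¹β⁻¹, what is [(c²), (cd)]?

[(c²), (cd)] = (c²)·(cd)·(c²)⁻¹·(cd)⁻¹.
  (c²) · (cd) = d⁻¹
  (d⁻¹) · (c⁴) = c²d⁻¹
  (c²d⁻¹) · (cd⁻¹) = c⁴

Answer: c⁴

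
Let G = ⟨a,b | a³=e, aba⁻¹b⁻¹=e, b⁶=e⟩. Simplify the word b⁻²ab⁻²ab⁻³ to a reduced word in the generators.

Multiply left to right, reducing at each step:
  (b⁴) · a = ab⁴
  (ab⁴) · b⁻² = ab²
  (ab²) · a = a²b²
  (a²b²) · b⁻³ = a²b⁵

Answer: a²b⁵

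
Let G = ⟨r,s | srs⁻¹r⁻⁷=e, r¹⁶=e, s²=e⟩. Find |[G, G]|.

G' = [G, G] is generated by all commutators. The generator-pair commutators are: [r, s] = r¹⁰.
The subgroup they normally generate is {e, r², r⁴, r⁶, r⁸, r¹⁰, r¹², r¹⁴}, of order 8.
Check: |G/G'| = 32/8 = 4 is the order of the abelianisation.

Answer: 8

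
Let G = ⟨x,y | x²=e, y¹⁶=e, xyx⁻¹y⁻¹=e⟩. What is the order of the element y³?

Compute successive powers until reaching e:
  (y³)¹ = y³, (y³)² = y⁶, (y³)³ = y⁹, (y³)⁴ = y¹², (y³)⁵ = y¹⁵, (y³)⁶ = y², (y³)⁷ = y⁵, (y³)⁸ = y⁸, (y³)⁹ = y¹¹, (y³)¹⁰ = y¹⁴, (y³)¹¹ = y, (y³)¹² = y⁴, (y³)¹³ = y⁷, (y³)¹⁴ = y¹⁰, (y³)¹⁵ = y¹³, (y³)¹⁶ = e.
The smallest positive k with (y³)ᵏ = e is 16.

Answer: 16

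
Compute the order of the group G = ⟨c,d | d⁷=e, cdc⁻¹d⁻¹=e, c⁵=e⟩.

Enumerate words in the generators, reducing via the relations: the distinct elements are
  {c, d, e, cd, c², c³, c⁴, d², d³, d⁴, d⁵, d⁶, cd², cd³, cd⁴, cd⁵, cd⁶, c²d, c³d, c⁴d, c²d², c²d³, c²d⁴, c²d⁵, c²d⁶, c³d², c³d³, c³d⁴, c³d⁵, c³d⁶, c⁴d², c⁴d³, c⁴d⁴, c⁴d⁵, c⁴d⁶}.
No further products give new elements, so |G| = 35.

Answer: 35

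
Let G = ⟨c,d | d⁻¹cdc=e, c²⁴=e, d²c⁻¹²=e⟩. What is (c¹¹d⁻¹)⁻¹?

The order of (c¹¹d⁻¹) is 4 (smallest k with (c¹¹d⁻¹)ᵏ = e), so (c¹¹d⁻¹)⁻¹ = (c¹¹d⁻¹)³ = c¹¹d.
Check: (c¹¹d⁻¹) · (c¹¹d) → (c¹¹d⁻¹) · c¹¹ = d⁻¹;   (d⁻¹) · d = e, giving e as required.

Answer: c¹¹d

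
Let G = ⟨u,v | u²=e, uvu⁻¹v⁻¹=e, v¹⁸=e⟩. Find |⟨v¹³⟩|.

|⟨v¹³⟩| equals the order of v¹³. Compute successive powers until reaching e:
  (v¹³)¹ = v¹³, (v¹³)² = v⁸, (v¹³)³ = v³, (v¹³)⁴ = v¹⁶, (v¹³)⁵ = v¹¹, (v¹³)⁶ = v⁶, (v¹³)⁷ = v, (v¹³)⁸ = v¹⁴, (v¹³)⁹ = v⁹, (v¹³)¹⁰ = v⁴, (v¹³)¹¹ = v¹⁷, (v¹³)¹² = v¹², (v¹³)¹³ = v⁷, (v¹³)¹⁴ = v², (v¹³)¹⁵ = v¹⁵, (v¹³)¹⁶ = v¹⁰, (v¹³)¹⁷ = v⁵, (v¹³)¹⁸ = e.
The smallest positive k with (v¹³)ᵏ = e is 18, so |⟨v¹³⟩| = 18.

Answer: 18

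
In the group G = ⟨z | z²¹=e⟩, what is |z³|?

Compute successive powers until reaching e:
  (z³)¹ = z³, (z³)² = z⁶, (z³)³ = z⁹, (z³)⁴ = z¹², (z³)⁵ = z¹⁵, (z³)⁶ = z¹⁸, (z³)⁷ = e.
The smallest positive k with (z³)ᵏ = e is 7.

Answer: 7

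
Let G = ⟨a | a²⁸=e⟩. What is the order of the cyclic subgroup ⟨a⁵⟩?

|⟨a⁵⟩| equals the order of a⁵. Compute successive powers until reaching e:
  (a⁵)¹ = a⁵, (a⁵)² = a¹⁰, (a⁵)³ = a¹⁵, (a⁵)⁴ = a²⁰, (a⁵)⁵ = a²⁵, (a⁵)⁶ = a², (a⁵)⁷ = a⁷, (a⁵)⁸ = a¹², (a⁵)⁹ = a¹⁷, (a⁵)¹⁰ = a²², (a⁵)¹¹ = a²⁷, (a⁵)¹² = a⁴, (a⁵)¹³ = a⁹, (a⁵)¹⁴ = a¹⁴, (a⁵)¹⁵ = a¹⁹, (a⁵)¹⁶ = a²⁴, (a⁵)¹⁷ = a, (a⁵)¹⁸ = a⁶, (a⁵)¹⁹ = a¹¹, (a⁵)²⁰ = a¹⁶, (a⁵)²¹ = a²¹, (a⁵)²² = a²⁶, (a⁵)²³ = a³, (a⁵)²⁴ = a⁸, (a⁵)²⁵ = a¹³, (a⁵)²⁶ = a¹⁸, (a⁵)²⁷ = a²³, (a⁵)²⁸ = e.
The smallest positive k with (a⁵)ᵏ = e is 28, so |⟨a⁵⟩| = 28.

Answer: 28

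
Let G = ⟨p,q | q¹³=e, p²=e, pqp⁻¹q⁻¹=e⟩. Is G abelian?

Each pair of generators commutes: p·q = pq = q·p. Since the generators pairwise commute, every element of G commutes with every other, so G is abelian.

Answer: Yes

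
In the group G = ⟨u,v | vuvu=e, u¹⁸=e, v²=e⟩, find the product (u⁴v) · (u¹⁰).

Compute (u⁴v) · (u¹⁰) by multiplying left to right and reducing via the relations at each step:
  (u⁴v) · u¹⁰ = u¹²v

Answer: u¹²v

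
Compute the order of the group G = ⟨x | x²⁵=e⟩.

G is generated by a single element, so G is cyclic. The relator gives x²⁵ = e and no smaller power is forced to be e, so the 25 powers {e, x, x², x³, x⁴, x⁵, x⁶, x⁷, x⁸, x⁹, x²², x²³, x²¹, x²⁰, x²⁴, x¹², x¹³, x¹¹, x¹⁰, x¹⁴, x¹⁵, x¹⁶, x¹⁷, x¹⁸, x¹⁹} are distinct. Hence |G| = 25.

Answer: 25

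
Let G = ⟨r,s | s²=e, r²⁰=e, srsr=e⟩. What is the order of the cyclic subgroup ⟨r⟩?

|⟨r⟩| equals the order of r. Compute successive powers until reaching e:
  r¹ = r, r² = r², r³ = r³, r⁴ = r⁴, r⁵ = r⁵, r⁶ = r⁶, r⁷ = r⁷, r⁸ = r⁸, r⁹ = r⁹, r¹⁰ = r¹⁰, r¹¹ = r¹¹, r¹² = r¹², r¹³ = r¹³, r¹⁴ = r¹⁴, r¹⁵ = r¹⁵, r¹⁶ = r¹⁶, r¹⁷ = r¹⁷, r¹⁸ = r¹⁸, r¹⁹ = r¹⁹, r²⁰ = e.
The smallest positive k with rᵏ = e is 20, so |⟨r⟩| = 20.

Answer: 20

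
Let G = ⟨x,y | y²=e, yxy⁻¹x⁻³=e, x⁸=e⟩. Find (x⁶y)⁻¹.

The order of (x⁶y) is 2 (smallest k with (x⁶y)ᵏ = e), so (x⁶y)⁻¹ = (x⁶y)¹ = x⁶y.
Check: (x⁶y) · (x⁶y) → (x⁶y) · x⁶ = y;   y · y = e, giving e as required.

Answer: x⁶y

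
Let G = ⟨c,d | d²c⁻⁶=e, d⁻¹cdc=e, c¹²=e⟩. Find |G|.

Enumerate words in the generators, reducing via the relations: the distinct elements are
  {c, d, e, cd, c², c³, c⁴, c⁵, c⁶, c⁷, c⁸, c⁹, c²d, c³d, c¹¹, c¹⁰, c⁴d, c⁵d, d⁻¹, cd⁻¹, c²d⁻¹, c³d⁻¹, c⁴d⁻¹, c⁵d⁻¹}.
No further products give new elements, so |G| = 24.

Answer: 24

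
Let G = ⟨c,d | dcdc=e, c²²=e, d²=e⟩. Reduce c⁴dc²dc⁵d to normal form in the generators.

Multiply left to right, reducing at each step:
  (c⁴) · d = c⁴d
  (c⁴d) · c² = c²d
  (c²d) · d = c²
  (c²) · c⁵ = c⁷
  (c⁷) · d = c⁷d

Answer: c⁷d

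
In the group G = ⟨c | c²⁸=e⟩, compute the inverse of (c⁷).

The order of (c⁷) is 4 (smallest k with (c⁷)ᵏ = e), so (c⁷)⁻¹ = (c⁷)³ = c²¹.
Check: (c⁷) · (c²¹) → (c⁷) · c²¹ = e, giving e as required.

Answer: c²¹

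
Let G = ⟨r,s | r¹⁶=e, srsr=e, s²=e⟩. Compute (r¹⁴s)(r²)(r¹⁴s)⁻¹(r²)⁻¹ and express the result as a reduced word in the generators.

[(r¹⁴s), (r²)] = (r¹⁴s)·(r²)·(r¹⁴s)⁻¹·(r²)⁻¹.
  (r¹⁴s) · (r²) = r¹²s
  (r¹²s) · (r¹⁴s) = r¹⁴
  (r¹⁴) · (r¹⁴) = r¹²

Answer: r¹²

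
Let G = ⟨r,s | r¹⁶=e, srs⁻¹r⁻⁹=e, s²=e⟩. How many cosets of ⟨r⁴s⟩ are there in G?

First find ord(r⁴s) by computing successive powers:
  (r⁴s)¹ = r⁴s, (r⁴s)² = r⁸, (r⁴s)³ = r¹²s, (r⁴s)⁴ = e.
So |⟨r⁴s⟩| = ord(r⁴s) = 4. With |G| = 32, by Lagrange [G : ⟨r⁴s⟩] = 32/4 = 8.

Answer: 8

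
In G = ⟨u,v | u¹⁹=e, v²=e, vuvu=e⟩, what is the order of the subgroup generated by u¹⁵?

|⟨u¹⁵⟩| equals the order of u¹⁵. Compute successive powers until reaching e:
  (u¹⁵)¹ = u¹⁵, (u¹⁵)² = u¹¹, (u¹⁵)³ = u⁷, (u¹⁵)⁴ = u³, (u¹⁵)⁵ = u¹⁸, (u¹⁵)⁶ = u¹⁴, (u¹⁵)⁷ = u¹⁰, (u¹⁵)⁸ = u⁶, (u¹⁵)⁹ = u², (u¹⁵)¹⁰ = u¹⁷, (u¹⁵)¹¹ = u¹³, (u¹⁵)¹² = u⁹, (u¹⁵)¹³ = u⁵, (u¹⁵)¹⁴ = u, (u¹⁵)¹⁵ = u¹⁶, (u¹⁵)¹⁶ = u¹², (u¹⁵)¹⁷ = u⁸, (u¹⁵)¹⁸ = u⁴, (u¹⁵)¹⁹ = e.
The smallest positive k with (u¹⁵)ᵏ = e is 19, so |⟨u¹⁵⟩| = 19.

Answer: 19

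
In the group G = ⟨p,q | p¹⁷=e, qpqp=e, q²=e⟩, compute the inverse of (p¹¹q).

The order of (p¹¹q) is 2 (smallest k with (p¹¹q)ᵏ = e), so (p¹¹q)⁻¹ = (p¹¹q)¹ = p¹¹q.
Check: (p¹¹q) · (p¹¹q) → (p¹¹q) · p¹¹ = q;   q · q = e, giving e as required.

Answer: p¹¹q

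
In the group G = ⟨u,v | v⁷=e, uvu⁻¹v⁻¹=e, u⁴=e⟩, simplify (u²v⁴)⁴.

Compute successive powers of (u²v⁴), reducing at each step:
  (u²v⁴)²: (u²v⁴) · u² = v⁴;   (v⁴) · v⁴ = v
  (u²v⁴)³: v · u² = u²v;   (u²v) · v⁴ = u²v⁵
  (u²v⁴)⁴: (u²v⁵) · u² = v⁵;   (v⁵) · v⁴ = v²

Answer: v²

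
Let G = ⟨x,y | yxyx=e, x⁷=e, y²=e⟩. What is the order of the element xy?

Compute successive powers until reaching e:
  (xy)¹ = xy, (xy)² = e.
The smallest positive k with (xy)ᵏ = e is 2.

Answer: 2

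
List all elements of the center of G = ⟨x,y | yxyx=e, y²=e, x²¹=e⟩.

An element z ∈ Z(G) iff z commutes with every generator.
For example e is central: e·x = x = x·e; e·y = y = y·e.
Whereas x ∉ Z(G) since x·y = xy ≠ x²⁰y = y·x.
Checking each of the 42 elements this way gives Z(G) = {e}, of order 1.

Answer: {e}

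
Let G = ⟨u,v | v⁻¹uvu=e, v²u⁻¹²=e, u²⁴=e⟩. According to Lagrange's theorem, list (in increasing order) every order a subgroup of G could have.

|G| = 48 = 2⁴ · 3. By Lagrange's theorem the order of any subgroup divides 48; the divisors of 48 are 1, 2, 3, 4, 6, 8, 12, 16, 24, 48.

Answer: 1, 2, 3, 4, 6, 8, 12, 16, 24, 48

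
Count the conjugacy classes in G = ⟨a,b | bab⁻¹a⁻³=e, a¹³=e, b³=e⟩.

The conjugacy classes (representative and size) are:
  [e] (size 1), [a] (size 3), [a⁵] (size 3), [a¹⁰] (size 3), [a⁸] (size 3), [a¹⁰b] (size 13), [a⁷b²] (size 13).
Class equation: 1 + 3 + 3 + 3 + 3 + 13 + 13 = 39 = |G|. So G has 7 conjugacy classes.

Answer: 7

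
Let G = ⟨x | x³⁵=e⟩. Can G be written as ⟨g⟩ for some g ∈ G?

|G| = 35. The element x has order 35 (its powers give 35 distinct elements), so ⟨x⟩ = G and G is cyclic.

Answer: Yes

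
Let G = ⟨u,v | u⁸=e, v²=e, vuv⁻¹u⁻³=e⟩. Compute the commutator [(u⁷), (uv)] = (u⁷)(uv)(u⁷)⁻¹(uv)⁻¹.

[(u⁷), (uv)] = (u⁷)·(uv)·(u⁷)⁻¹·(uv)⁻¹.
  (u⁷) · (uv) = v
  v · u = u³v
  (u³v) · (u⁵v) = u²

Answer: u²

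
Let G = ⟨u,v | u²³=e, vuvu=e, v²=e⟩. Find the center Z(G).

An element z ∈ Z(G) iff z commutes with every generator.
For example e is central: e·u = u = u·e; e·v = v = v·e.
Whereas u ∉ Z(G) since u·v = uv ≠ u²²v = v·u.
Checking each of the 46 elements this way gives Z(G) = {e}, of order 1.

Answer: {e}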